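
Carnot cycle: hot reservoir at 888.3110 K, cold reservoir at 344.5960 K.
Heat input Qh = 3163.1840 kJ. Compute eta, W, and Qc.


eta = 1 - 344.5960/888.3110 = 0.6121
W = 0.6121 * 3163.1840 = 1936.1131 kJ
Qc = 3163.1840 - 1936.1131 = 1227.0709 kJ

eta = 61.2077%, W = 1936.1131 kJ, Qc = 1227.0709 kJ


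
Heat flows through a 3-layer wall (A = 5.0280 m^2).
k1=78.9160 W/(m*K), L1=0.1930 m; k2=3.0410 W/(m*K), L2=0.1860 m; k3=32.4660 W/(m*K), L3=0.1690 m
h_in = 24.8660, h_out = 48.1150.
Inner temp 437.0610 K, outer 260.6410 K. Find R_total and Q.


R_conv_in = 1/(24.8660*5.0280) = 0.0080
R_1 = 0.1930/(78.9160*5.0280) = 0.0005
R_2 = 0.1860/(3.0410*5.0280) = 0.0122
R_3 = 0.1690/(32.4660*5.0280) = 0.0010
R_conv_out = 1/(48.1150*5.0280) = 0.0041
R_total = 0.0258 K/W
Q = 176.4200 / 0.0258 = 6833.1452 W

R_total = 0.0258 K/W, Q = 6833.1452 W


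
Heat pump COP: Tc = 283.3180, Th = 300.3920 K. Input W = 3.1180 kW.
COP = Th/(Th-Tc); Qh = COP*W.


COP = 300.3920 / 17.0740 = 17.5935
Qh = 17.5935 * 3.1180 = 54.8566 kW

COP = 17.5935, Qh = 54.8566 kW


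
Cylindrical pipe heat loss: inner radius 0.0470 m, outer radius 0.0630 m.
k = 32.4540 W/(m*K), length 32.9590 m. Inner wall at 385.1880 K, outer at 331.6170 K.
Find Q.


dT = 53.5710 K
ln(ro/ri) = 0.2930
Q = 2*pi*32.4540*32.9590*53.5710 / 0.2930 = 1228862.6493 W

1228862.6493 W


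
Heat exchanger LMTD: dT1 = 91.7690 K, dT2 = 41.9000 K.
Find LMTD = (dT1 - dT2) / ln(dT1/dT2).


dT1/dT2 = 2.1902
ln(dT1/dT2) = 0.7840
LMTD = 49.8690 / 0.7840 = 63.6093 K

63.6093 K


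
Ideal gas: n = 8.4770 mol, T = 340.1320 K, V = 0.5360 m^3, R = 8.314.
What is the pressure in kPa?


P = nRT/V = 8.4770 * 8.314 * 340.1320 / 0.5360
= 23971.7476 / 0.5360 = 44723.4097 Pa = 44.7234 kPa

44.7234 kPa


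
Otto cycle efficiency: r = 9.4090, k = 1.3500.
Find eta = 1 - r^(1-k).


r^(k-1) = 2.1915
eta = 1 - 1/2.1915 = 0.5437 = 54.3690%

54.3690%


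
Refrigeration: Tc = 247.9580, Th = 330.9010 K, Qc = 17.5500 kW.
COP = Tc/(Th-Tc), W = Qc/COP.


COP = 247.9580 / 82.9430 = 2.9895
W = 17.5500 / 2.9895 = 5.8705 kW

COP = 2.9895, W = 5.8705 kW


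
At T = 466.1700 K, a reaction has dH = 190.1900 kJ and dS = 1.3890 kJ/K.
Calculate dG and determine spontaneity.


T*dS = 466.1700 * 1.3890 = 647.5101 kJ
dG = 190.1900 - 647.5101 = -457.3201 kJ (spontaneous)

dG = -457.3201 kJ, spontaneous


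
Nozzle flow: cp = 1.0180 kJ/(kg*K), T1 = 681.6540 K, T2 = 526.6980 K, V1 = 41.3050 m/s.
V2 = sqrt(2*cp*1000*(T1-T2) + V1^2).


dT = 154.9560 K
2*cp*1000*dT = 315490.4160
V1^2 = 1706.1030
V2 = sqrt(317196.5190) = 563.2020 m/s

563.2020 m/s


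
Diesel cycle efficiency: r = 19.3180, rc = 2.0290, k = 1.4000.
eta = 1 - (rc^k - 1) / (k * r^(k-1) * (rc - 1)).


r^(k-1) = 3.2688
rc^k = 2.6927
eta = 0.6405 = 64.0530%

64.0530%


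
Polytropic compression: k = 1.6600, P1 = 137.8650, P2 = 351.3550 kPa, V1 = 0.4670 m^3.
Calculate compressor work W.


(k-1)/k = 0.3976
(P2/P1)^exp = 1.4506
W = 2.5152 * 137.8650 * 0.4670 * (1.4506 - 1) = 72.9616 kJ

72.9616 kJ


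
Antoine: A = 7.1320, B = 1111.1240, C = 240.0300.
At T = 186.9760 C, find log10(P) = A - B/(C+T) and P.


C+T = 427.0060
B/(C+T) = 2.6021
log10(P) = 7.1320 - 2.6021 = 4.5299
P = 10^4.5299 = 33874.4794 mmHg

33874.4794 mmHg


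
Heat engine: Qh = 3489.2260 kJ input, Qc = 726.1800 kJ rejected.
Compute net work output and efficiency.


W = 3489.2260 - 726.1800 = 2763.0460 kJ
eta = 2763.0460 / 3489.2260 = 0.7919 = 79.1879%

W = 2763.0460 kJ, eta = 79.1879%


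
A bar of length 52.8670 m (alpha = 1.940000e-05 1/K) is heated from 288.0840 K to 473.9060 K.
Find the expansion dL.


dT = 185.8220 K
dL = 1.940000e-05 * 52.8670 * 185.8220 = 0.190583 m
L_final = 53.057583 m

dL = 0.190583 m


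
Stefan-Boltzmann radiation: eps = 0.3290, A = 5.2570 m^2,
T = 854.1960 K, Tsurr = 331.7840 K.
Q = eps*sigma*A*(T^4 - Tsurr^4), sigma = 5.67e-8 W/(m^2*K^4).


T^4 = 5.3239e+11
Tsurr^4 = 1.2118e+10
Q = 0.3290 * 5.67e-8 * 5.2570 * 5.2027e+11 = 51020.8690 W

51020.8690 W


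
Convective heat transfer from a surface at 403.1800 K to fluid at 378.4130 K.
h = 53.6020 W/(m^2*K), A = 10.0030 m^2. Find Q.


dT = 24.7670 K
Q = 53.6020 * 10.0030 * 24.7670 = 13279.5900 W

13279.5900 W


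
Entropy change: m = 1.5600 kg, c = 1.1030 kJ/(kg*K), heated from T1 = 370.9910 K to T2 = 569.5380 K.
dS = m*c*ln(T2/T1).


T2/T1 = 1.5352
ln(T2/T1) = 0.4286
dS = 1.5600 * 1.1030 * 0.4286 = 0.7376 kJ/K

0.7376 kJ/K


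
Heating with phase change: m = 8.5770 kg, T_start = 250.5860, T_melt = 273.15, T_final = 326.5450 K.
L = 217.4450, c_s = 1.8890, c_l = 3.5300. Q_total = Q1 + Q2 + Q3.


Q1 (sensible, solid) = 8.5770 * 1.8890 * 22.5640 = 365.5809 kJ
Q2 (latent) = 8.5770 * 217.4450 = 1865.0258 kJ
Q3 (sensible, liquid) = 8.5770 * 3.5300 * 53.3950 = 1616.6303 kJ
Q_total = 3847.2369 kJ

3847.2369 kJ


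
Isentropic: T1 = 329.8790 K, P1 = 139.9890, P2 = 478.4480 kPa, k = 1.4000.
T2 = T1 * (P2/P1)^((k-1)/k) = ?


(k-1)/k = 0.2857
(P2/P1)^exp = 1.4207
T2 = 329.8790 * 1.4207 = 468.6537 K

468.6537 K


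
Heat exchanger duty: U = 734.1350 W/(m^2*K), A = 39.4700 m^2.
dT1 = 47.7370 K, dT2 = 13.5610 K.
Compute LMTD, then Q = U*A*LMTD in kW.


LMTD = 27.1559 K
Q = 734.1350 * 39.4700 * 27.1559 = 786879.1660 W = 786.8792 kW

786.8792 kW


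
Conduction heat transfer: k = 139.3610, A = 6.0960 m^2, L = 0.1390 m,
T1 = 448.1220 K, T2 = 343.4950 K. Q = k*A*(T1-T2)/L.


dT = 104.6270 K
Q = 139.3610 * 6.0960 * 104.6270 / 0.1390 = 639462.6527 W

639462.6527 W


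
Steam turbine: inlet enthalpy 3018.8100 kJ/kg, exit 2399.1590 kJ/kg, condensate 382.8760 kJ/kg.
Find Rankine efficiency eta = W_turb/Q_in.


W = 619.6510 kJ/kg
Q_in = 2635.9340 kJ/kg
eta = 0.2351 = 23.5078%

eta = 23.5078%


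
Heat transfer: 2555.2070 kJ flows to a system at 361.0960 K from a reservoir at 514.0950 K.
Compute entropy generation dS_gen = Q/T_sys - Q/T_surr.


dS_sys = 2555.2070/361.0960 = 7.0763 kJ/K
dS_surr = -2555.2070/514.0950 = -4.9703 kJ/K
dS_gen = 7.0763 - 4.9703 = 2.1060 kJ/K (irreversible)

dS_gen = 2.1060 kJ/K, irreversible


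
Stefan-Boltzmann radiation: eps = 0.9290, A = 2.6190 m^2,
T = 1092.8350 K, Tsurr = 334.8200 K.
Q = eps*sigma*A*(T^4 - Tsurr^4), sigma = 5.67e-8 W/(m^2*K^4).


T^4 = 1.4263e+12
Tsurr^4 = 1.2567e+10
Q = 0.9290 * 5.67e-8 * 2.6190 * 1.4138e+12 = 195033.4530 W

195033.4530 W


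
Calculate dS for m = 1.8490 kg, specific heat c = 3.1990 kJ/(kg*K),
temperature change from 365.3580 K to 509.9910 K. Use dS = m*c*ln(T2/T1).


T2/T1 = 1.3959
ln(T2/T1) = 0.3335
dS = 1.8490 * 3.1990 * 0.3335 = 1.9727 kJ/K

1.9727 kJ/K


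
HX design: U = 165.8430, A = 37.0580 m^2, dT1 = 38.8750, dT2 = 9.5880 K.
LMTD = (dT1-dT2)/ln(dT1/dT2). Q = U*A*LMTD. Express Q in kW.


LMTD = 20.9217 K
Q = 165.8430 * 37.0580 * 20.9217 = 128580.7349 W = 128.5807 kW

128.5807 kW


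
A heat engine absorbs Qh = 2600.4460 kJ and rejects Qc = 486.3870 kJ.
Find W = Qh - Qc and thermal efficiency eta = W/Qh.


W = 2600.4460 - 486.3870 = 2114.0590 kJ
eta = 2114.0590 / 2600.4460 = 0.8130 = 81.2960%

W = 2114.0590 kJ, eta = 81.2960%


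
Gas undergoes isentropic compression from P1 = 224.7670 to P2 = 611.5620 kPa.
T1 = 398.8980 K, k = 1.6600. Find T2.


(k-1)/k = 0.3976
(P2/P1)^exp = 1.4888
T2 = 398.8980 * 1.4888 = 593.8784 K

593.8784 K


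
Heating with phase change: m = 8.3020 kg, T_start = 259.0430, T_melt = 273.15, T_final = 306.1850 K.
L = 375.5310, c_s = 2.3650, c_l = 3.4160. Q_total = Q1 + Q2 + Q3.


Q1 (sensible, solid) = 8.3020 * 2.3650 * 14.1070 = 276.9801 kJ
Q2 (latent) = 8.3020 * 375.5310 = 3117.6584 kJ
Q3 (sensible, liquid) = 8.3020 * 3.4160 * 33.0350 = 936.8604 kJ
Q_total = 4331.4989 kJ

4331.4989 kJ


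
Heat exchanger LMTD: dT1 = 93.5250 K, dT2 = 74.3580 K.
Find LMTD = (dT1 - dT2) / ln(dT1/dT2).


dT1/dT2 = 1.2578
ln(dT1/dT2) = 0.2293
LMTD = 19.1670 / 0.2293 = 83.5755 K

83.5755 K


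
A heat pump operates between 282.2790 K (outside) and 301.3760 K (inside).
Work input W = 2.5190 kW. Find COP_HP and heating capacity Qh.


COP = 301.3760 / 19.0970 = 15.7813
Qh = 15.7813 * 2.5190 = 39.7532 kW

COP = 15.7813, Qh = 39.7532 kW


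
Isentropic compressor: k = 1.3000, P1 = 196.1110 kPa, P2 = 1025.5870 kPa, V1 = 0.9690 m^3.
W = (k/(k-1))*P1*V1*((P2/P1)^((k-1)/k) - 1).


(k-1)/k = 0.2308
(P2/P1)^exp = 1.4649
W = 4.3333 * 196.1110 * 0.9690 * (1.4649 - 1) = 382.8116 kJ

382.8116 kJ


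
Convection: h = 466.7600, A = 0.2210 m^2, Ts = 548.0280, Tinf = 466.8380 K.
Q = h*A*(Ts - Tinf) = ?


dT = 81.1900 K
Q = 466.7600 * 0.2210 * 81.1900 = 8375.0700 W

8375.0700 W


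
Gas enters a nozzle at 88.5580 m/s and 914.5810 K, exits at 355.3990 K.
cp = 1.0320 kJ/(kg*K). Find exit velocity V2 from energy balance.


dT = 559.1820 K
2*cp*1000*dT = 1154151.6480
V1^2 = 7842.5194
V2 = sqrt(1161994.1674) = 1077.9583 m/s

1077.9583 m/s


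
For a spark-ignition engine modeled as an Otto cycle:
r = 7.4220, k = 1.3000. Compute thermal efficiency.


r^(k-1) = 1.8246
eta = 1 - 1/1.8246 = 0.4519 = 45.1920%

45.1920%


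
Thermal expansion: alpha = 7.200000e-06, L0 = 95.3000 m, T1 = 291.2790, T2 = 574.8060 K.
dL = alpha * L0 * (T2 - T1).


dT = 283.5270 K
dL = 7.200000e-06 * 95.3000 * 283.5270 = 0.194545 m
L_final = 95.494545 m

dL = 0.194545 m


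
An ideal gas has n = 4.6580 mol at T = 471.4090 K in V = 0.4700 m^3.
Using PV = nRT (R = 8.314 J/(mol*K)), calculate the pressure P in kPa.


P = nRT/V = 4.6580 * 8.314 * 471.4090 / 0.4700
= 18256.0734 / 0.4700 = 38842.7094 Pa = 38.8427 kPa

38.8427 kPa


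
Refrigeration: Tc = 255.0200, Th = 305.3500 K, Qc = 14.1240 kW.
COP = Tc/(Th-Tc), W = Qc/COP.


COP = 255.0200 / 50.3300 = 5.0670
W = 14.1240 / 5.0670 = 2.7875 kW

COP = 5.0670, W = 2.7875 kW


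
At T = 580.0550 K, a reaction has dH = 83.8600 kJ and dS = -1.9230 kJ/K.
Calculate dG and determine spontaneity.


T*dS = 580.0550 * -1.9230 = -1115.4458 kJ
dG = 83.8600 + 1115.4458 = 1199.3058 kJ (non-spontaneous)

dG = 1199.3058 kJ, non-spontaneous


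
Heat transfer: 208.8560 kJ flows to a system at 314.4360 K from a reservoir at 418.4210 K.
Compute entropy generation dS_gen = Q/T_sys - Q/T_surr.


dS_sys = 208.8560/314.4360 = 0.6642 kJ/K
dS_surr = -208.8560/418.4210 = -0.4992 kJ/K
dS_gen = 0.6642 - 0.4992 = 0.1651 kJ/K (irreversible)

dS_gen = 0.1651 kJ/K, irreversible


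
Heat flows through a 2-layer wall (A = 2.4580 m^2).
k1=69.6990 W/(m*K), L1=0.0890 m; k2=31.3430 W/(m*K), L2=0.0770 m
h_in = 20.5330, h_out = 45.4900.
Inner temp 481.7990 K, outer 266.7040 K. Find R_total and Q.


R_conv_in = 1/(20.5330*2.4580) = 0.0198
R_1 = 0.0890/(69.6990*2.4580) = 0.0005
R_2 = 0.0770/(31.3430*2.4580) = 0.0010
R_conv_out = 1/(45.4900*2.4580) = 0.0089
R_total = 0.0303 K/W
Q = 215.0950 / 0.0303 = 7104.4585 W

R_total = 0.0303 K/W, Q = 7104.4585 W


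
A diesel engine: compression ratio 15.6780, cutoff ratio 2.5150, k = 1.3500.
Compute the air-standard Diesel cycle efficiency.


r^(k-1) = 2.6203
rc^k = 3.4732
eta = 0.5385 = 53.8516%

53.8516%


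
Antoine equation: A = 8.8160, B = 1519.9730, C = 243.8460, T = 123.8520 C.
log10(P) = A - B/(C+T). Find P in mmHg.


C+T = 367.6980
B/(C+T) = 4.1338
log10(P) = 8.8160 - 4.1338 = 4.6822
P = 10^4.6822 = 48111.2026 mmHg

48111.2026 mmHg


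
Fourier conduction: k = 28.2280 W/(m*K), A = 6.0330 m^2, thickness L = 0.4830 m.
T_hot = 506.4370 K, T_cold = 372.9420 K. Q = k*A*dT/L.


dT = 133.4950 K
Q = 28.2280 * 6.0330 * 133.4950 / 0.4830 = 47068.6024 W

47068.6024 W


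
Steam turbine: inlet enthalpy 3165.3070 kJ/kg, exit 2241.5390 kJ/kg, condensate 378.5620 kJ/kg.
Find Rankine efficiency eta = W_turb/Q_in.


W = 923.7680 kJ/kg
Q_in = 2786.7450 kJ/kg
eta = 0.3315 = 33.1486%

eta = 33.1486%


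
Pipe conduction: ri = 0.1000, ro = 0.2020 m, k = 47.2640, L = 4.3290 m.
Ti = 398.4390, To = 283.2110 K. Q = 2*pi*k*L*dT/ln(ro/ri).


dT = 115.2280 K
ln(ro/ri) = 0.7031
Q = 2*pi*47.2640*4.3290*115.2280 / 0.7031 = 210688.2864 W

210688.2864 W


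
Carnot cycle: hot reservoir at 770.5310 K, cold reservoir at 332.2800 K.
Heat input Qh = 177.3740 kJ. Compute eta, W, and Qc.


eta = 1 - 332.2800/770.5310 = 0.5688
W = 0.5688 * 177.3740 = 100.8841 kJ
Qc = 177.3740 - 100.8841 = 76.4899 kJ

eta = 56.8765%, W = 100.8841 kJ, Qc = 76.4899 kJ


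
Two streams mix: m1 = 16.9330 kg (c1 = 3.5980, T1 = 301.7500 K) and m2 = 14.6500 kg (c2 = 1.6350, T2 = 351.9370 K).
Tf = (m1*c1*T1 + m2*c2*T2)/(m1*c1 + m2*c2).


num = 26813.9578
den = 84.8777
Tf = 315.9129 K

315.9129 K


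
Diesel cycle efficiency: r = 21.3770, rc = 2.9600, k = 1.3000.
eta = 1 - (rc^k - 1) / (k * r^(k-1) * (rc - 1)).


r^(k-1) = 2.5060
rc^k = 4.0990
eta = 0.5147 = 51.4667%

51.4667%


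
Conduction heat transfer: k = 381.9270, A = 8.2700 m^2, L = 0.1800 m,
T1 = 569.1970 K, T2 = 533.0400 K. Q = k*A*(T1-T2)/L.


dT = 36.1570 K
Q = 381.9270 * 8.2700 * 36.1570 / 0.1800 = 634462.2035 W

634462.2035 W


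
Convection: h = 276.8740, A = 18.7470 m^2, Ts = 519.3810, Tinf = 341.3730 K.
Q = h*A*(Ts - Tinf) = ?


dT = 178.0080 K
Q = 276.8740 * 18.7470 * 178.0080 = 923960.6487 W

923960.6487 W


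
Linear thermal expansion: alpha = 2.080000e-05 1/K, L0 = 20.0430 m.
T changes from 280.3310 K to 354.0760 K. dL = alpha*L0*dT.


dT = 73.7450 K
dL = 2.080000e-05 * 20.0430 * 73.7450 = 0.030744 m
L_final = 20.073744 m

dL = 0.030744 m


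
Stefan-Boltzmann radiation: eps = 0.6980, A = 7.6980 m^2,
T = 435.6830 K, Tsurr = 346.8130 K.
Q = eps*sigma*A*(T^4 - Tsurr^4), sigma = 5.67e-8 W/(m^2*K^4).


T^4 = 3.6032e+10
Tsurr^4 = 1.4467e+10
Q = 0.6980 * 5.67e-8 * 7.6980 * 2.1564e+10 = 6569.8275 W

6569.8275 W


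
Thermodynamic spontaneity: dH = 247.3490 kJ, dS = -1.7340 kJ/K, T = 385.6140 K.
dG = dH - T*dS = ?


T*dS = 385.6140 * -1.7340 = -668.6547 kJ
dG = 247.3490 + 668.6547 = 916.0037 kJ (non-spontaneous)

dG = 916.0037 kJ, non-spontaneous


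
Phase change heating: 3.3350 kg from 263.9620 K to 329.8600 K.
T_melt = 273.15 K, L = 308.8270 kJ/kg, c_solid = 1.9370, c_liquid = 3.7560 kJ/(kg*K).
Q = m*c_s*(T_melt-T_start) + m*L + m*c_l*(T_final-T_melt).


Q1 (sensible, solid) = 3.3350 * 1.9370 * 9.1880 = 59.3535 kJ
Q2 (latent) = 3.3350 * 308.8270 = 1029.9380 kJ
Q3 (sensible, liquid) = 3.3350 * 3.7560 * 56.7100 = 710.3642 kJ
Q_total = 1799.6558 kJ

1799.6558 kJ


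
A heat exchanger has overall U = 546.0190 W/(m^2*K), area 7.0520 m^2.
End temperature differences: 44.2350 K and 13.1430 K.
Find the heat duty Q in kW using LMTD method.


LMTD = 25.6191 K
Q = 546.0190 * 7.0520 * 25.6191 = 98646.9078 W = 98.6469 kW

98.6469 kW


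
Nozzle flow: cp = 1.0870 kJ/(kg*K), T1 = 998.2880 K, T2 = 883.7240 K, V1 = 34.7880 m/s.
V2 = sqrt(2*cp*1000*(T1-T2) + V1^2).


dT = 114.5640 K
2*cp*1000*dT = 249062.1360
V1^2 = 1210.2049
V2 = sqrt(250272.3409) = 500.2723 m/s

500.2723 m/s


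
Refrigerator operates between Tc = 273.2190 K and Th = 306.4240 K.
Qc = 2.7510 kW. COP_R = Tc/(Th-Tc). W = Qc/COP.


COP = 273.2190 / 33.2050 = 8.2282
W = 2.7510 / 8.2282 = 0.3343 kW

COP = 8.2282, W = 0.3343 kW


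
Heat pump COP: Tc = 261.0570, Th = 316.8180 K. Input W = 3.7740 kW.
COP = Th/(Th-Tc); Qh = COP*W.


COP = 316.8180 / 55.7610 = 5.6817
Qh = 5.6817 * 3.7740 = 21.4428 kW

COP = 5.6817, Qh = 21.4428 kW


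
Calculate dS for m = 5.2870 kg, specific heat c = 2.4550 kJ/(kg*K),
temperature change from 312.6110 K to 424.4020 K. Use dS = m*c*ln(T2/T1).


T2/T1 = 1.3576
ln(T2/T1) = 0.3057
dS = 5.2870 * 2.4550 * 0.3057 = 3.9681 kJ/K

3.9681 kJ/K


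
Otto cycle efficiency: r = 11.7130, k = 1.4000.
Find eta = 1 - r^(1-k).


r^(k-1) = 2.6759
eta = 1 - 1/2.6759 = 0.6263 = 62.6292%

62.6292%


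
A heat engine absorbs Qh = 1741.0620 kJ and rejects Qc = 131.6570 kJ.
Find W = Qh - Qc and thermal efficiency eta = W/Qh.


W = 1741.0620 - 131.6570 = 1609.4050 kJ
eta = 1609.4050 / 1741.0620 = 0.9244 = 92.4381%

W = 1609.4050 kJ, eta = 92.4381%


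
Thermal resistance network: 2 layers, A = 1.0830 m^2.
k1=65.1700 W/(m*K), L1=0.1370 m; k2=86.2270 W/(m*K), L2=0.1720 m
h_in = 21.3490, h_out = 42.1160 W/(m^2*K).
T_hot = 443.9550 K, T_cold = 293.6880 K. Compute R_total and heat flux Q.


R_conv_in = 1/(21.3490*1.0830) = 0.0433
R_1 = 0.1370/(65.1700*1.0830) = 0.0019
R_2 = 0.1720/(86.2270*1.0830) = 0.0018
R_conv_out = 1/(42.1160*1.0830) = 0.0219
R_total = 0.0690 K/W
Q = 150.2670 / 0.0690 = 2179.1101 W

R_total = 0.0690 K/W, Q = 2179.1101 W


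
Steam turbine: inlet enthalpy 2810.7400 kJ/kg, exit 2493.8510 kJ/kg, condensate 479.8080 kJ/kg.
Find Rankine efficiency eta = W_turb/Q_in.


W = 316.8890 kJ/kg
Q_in = 2330.9320 kJ/kg
eta = 0.1359 = 13.5949%

eta = 13.5949%


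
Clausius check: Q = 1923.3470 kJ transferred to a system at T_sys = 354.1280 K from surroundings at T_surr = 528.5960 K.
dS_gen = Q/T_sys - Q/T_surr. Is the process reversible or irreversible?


dS_sys = 1923.3470/354.1280 = 5.4312 kJ/K
dS_surr = -1923.3470/528.5960 = -3.6386 kJ/K
dS_gen = 5.4312 - 3.6386 = 1.7926 kJ/K (irreversible)

dS_gen = 1.7926 kJ/K, irreversible


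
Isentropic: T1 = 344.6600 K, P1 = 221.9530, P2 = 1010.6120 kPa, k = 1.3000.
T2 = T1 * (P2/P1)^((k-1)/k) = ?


(k-1)/k = 0.2308
(P2/P1)^exp = 1.4188
T2 = 344.6600 * 1.4188 = 489.0032 K

489.0032 K


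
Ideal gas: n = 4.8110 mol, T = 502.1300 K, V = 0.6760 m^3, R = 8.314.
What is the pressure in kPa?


P = nRT/V = 4.8110 * 8.314 * 502.1300 / 0.6760
= 20084.5241 / 0.6760 = 29710.8345 Pa = 29.7108 kPa

29.7108 kPa


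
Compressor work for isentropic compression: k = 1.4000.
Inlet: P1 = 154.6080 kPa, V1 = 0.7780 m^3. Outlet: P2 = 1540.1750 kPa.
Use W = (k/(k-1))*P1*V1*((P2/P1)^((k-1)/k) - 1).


(k-1)/k = 0.2857
(P2/P1)^exp = 1.9286
W = 3.5000 * 154.6080 * 0.7780 * (1.9286 - 1) = 390.9333 kJ

390.9333 kJ


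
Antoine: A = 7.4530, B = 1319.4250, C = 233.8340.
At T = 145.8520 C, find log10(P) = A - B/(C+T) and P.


C+T = 379.6860
B/(C+T) = 3.4750
log10(P) = 7.4530 - 3.4750 = 3.9780
P = 10^3.9780 = 9505.1170 mmHg

9505.1170 mmHg


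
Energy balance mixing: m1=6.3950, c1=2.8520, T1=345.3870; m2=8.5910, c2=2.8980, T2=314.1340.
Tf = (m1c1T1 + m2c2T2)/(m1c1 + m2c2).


num = 14120.2602
den = 43.1353
Tf = 327.3485 K

327.3485 K


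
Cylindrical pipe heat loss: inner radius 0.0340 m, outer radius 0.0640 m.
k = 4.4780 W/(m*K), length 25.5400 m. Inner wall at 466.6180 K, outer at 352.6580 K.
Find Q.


dT = 113.9600 K
ln(ro/ri) = 0.6325
Q = 2*pi*4.4780*25.5400*113.9600 / 0.6325 = 129467.6521 W

129467.6521 W


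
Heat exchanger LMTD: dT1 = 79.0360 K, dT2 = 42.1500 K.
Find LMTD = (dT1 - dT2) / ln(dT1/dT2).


dT1/dT2 = 1.8751
ln(dT1/dT2) = 0.6287
LMTD = 36.8860 / 0.6287 = 58.6732 K

58.6732 K


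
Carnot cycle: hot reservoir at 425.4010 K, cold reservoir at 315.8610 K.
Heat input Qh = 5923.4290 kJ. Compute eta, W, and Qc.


eta = 1 - 315.8610/425.4010 = 0.2575
W = 0.2575 * 5923.4290 = 1525.2724 kJ
Qc = 5923.4290 - 1525.2724 = 4398.1566 kJ

eta = 25.7498%, W = 1525.2724 kJ, Qc = 4398.1566 kJ


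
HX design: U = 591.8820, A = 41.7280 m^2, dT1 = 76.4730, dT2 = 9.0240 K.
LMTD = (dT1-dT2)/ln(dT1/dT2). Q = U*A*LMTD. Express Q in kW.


LMTD = 31.5617 K
Q = 591.8820 * 41.7280 * 31.5617 = 779513.2929 W = 779.5133 kW

779.5133 kW


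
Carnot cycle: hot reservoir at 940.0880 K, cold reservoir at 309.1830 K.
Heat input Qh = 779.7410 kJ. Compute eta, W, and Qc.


eta = 1 - 309.1830/940.0880 = 0.6711
W = 0.6711 * 779.7410 = 523.2941 kJ
Qc = 779.7410 - 523.2941 = 256.4469 kJ

eta = 67.1113%, W = 523.2941 kJ, Qc = 256.4469 kJ


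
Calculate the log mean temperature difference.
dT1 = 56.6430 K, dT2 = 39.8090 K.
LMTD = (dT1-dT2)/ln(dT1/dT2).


dT1/dT2 = 1.4229
ln(dT1/dT2) = 0.3527
LMTD = 16.8340 / 0.3527 = 47.7323 K

47.7323 K


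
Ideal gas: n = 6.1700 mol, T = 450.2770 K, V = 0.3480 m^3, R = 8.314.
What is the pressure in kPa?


P = nRT/V = 6.1700 * 8.314 * 450.2770 / 0.3480
= 23098.0304 / 0.3480 = 66373.6505 Pa = 66.3737 kPa

66.3737 kPa


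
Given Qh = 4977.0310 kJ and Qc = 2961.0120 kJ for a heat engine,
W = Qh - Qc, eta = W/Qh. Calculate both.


W = 4977.0310 - 2961.0120 = 2016.0190 kJ
eta = 2016.0190 / 4977.0310 = 0.4051 = 40.5065%

W = 2016.0190 kJ, eta = 40.5065%


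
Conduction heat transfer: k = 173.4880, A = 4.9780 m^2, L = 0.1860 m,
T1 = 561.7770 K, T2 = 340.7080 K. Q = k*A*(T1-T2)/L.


dT = 221.0690 K
Q = 173.4880 * 4.9780 * 221.0690 / 0.1860 = 1026453.3944 W

1026453.3944 W


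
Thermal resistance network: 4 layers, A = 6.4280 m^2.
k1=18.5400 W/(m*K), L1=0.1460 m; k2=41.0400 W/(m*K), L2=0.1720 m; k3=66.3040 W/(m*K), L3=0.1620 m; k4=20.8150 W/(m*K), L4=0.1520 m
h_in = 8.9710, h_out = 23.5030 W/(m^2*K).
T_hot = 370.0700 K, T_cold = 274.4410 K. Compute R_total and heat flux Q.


R_conv_in = 1/(8.9710*6.4280) = 0.0173
R_1 = 0.1460/(18.5400*6.4280) = 0.0012
R_2 = 0.1720/(41.0400*6.4280) = 0.0007
R_3 = 0.1620/(66.3040*6.4280) = 0.0004
R_4 = 0.1520/(20.8150*6.4280) = 0.0011
R_conv_out = 1/(23.5030*6.4280) = 0.0066
R_total = 0.0274 K/W
Q = 95.6290 / 0.0274 = 3496.0153 W

R_total = 0.0274 K/W, Q = 3496.0153 W


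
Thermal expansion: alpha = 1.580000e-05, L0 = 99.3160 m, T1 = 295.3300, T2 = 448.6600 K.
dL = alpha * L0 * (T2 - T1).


dT = 153.3300 K
dL = 1.580000e-05 * 99.3160 * 153.3300 = 0.240604 m
L_final = 99.556604 m

dL = 0.240604 m


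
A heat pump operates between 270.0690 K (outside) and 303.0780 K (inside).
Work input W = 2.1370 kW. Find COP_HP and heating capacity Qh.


COP = 303.0780 / 33.0090 = 9.1817
Qh = 9.1817 * 2.1370 = 19.6212 kW

COP = 9.1817, Qh = 19.6212 kW


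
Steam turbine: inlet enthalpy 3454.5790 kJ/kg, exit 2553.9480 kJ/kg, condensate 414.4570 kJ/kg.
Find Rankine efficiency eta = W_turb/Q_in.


W = 900.6310 kJ/kg
Q_in = 3040.1220 kJ/kg
eta = 0.2962 = 29.6248%

eta = 29.6248%


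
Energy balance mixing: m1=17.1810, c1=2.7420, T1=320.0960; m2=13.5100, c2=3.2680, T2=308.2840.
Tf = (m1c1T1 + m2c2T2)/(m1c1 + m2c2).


num = 28690.7675
den = 91.2610
Tf = 314.3815 K

314.3815 K


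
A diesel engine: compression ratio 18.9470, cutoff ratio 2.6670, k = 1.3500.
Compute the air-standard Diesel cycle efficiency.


r^(k-1) = 2.7999
rc^k = 3.7595
eta = 0.5621 = 56.2051%

56.2051%


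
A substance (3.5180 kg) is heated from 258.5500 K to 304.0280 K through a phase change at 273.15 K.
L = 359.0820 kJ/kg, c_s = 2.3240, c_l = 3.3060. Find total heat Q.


Q1 (sensible, solid) = 3.5180 * 2.3240 * 14.6000 = 119.3671 kJ
Q2 (latent) = 3.5180 * 359.0820 = 1263.2505 kJ
Q3 (sensible, liquid) = 3.5180 * 3.3060 * 30.8780 = 359.1268 kJ
Q_total = 1741.7444 kJ

1741.7444 kJ


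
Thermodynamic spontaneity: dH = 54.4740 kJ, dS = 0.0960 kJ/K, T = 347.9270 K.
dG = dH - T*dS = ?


T*dS = 347.9270 * 0.0960 = 33.4010 kJ
dG = 54.4740 - 33.4010 = 21.0730 kJ (non-spontaneous)

dG = 21.0730 kJ, non-spontaneous


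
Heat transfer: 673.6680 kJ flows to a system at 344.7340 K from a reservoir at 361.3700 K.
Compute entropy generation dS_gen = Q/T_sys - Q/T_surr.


dS_sys = 673.6680/344.7340 = 1.9542 kJ/K
dS_surr = -673.6680/361.3700 = -1.8642 kJ/K
dS_gen = 1.9542 - 1.8642 = 0.0900 kJ/K (irreversible)

dS_gen = 0.0900 kJ/K, irreversible


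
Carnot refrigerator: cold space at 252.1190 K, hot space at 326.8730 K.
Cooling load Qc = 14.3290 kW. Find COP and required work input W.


COP = 252.1190 / 74.7540 = 3.3726
W = 14.3290 / 3.3726 = 4.2486 kW

COP = 3.3726, W = 4.2486 kW


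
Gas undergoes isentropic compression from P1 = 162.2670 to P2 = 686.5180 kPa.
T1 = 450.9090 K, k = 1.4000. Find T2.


(k-1)/k = 0.2857
(P2/P1)^exp = 1.5100
T2 = 450.9090 * 1.5100 = 680.8737 K

680.8737 K


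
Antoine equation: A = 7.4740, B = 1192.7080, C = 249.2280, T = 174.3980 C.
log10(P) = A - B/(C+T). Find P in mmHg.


C+T = 423.6260
B/(C+T) = 2.8155
log10(P) = 7.4740 - 2.8155 = 4.6585
P = 10^4.6585 = 45553.9429 mmHg

45553.9429 mmHg


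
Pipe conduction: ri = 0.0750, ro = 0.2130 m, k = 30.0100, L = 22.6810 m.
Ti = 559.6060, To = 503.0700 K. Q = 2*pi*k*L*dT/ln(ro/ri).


dT = 56.5360 K
ln(ro/ri) = 1.0438
Q = 2*pi*30.0100*22.6810*56.5360 / 1.0438 = 231640.3232 W

231640.3232 W


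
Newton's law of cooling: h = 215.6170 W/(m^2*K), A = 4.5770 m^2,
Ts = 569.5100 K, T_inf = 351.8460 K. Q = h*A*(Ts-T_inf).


dT = 217.6640 K
Q = 215.6170 * 4.5770 * 217.6640 = 214808.0326 W

214808.0326 W


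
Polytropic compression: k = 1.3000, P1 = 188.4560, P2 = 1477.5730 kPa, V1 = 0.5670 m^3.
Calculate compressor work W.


(k-1)/k = 0.2308
(P2/P1)^exp = 1.6084
W = 4.3333 * 188.4560 * 0.5670 * (1.6084 - 1) = 281.6974 kJ

281.6974 kJ


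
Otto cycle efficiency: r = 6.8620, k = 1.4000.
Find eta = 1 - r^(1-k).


r^(k-1) = 2.1606
eta = 1 - 1/2.1606 = 0.5372 = 53.7172%

53.7172%


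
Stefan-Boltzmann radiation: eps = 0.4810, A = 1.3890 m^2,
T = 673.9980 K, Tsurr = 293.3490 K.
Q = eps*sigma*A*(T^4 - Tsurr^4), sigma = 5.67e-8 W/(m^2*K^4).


T^4 = 2.0636e+11
Tsurr^4 = 7.4052e+09
Q = 0.4810 * 5.67e-8 * 1.3890 * 1.9896e+11 = 7536.9214 W

7536.9214 W


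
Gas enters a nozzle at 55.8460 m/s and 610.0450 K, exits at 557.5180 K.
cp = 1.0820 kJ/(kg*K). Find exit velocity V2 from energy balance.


dT = 52.5270 K
2*cp*1000*dT = 113668.4280
V1^2 = 3118.7757
V2 = sqrt(116787.2037) = 341.7414 m/s

341.7414 m/s


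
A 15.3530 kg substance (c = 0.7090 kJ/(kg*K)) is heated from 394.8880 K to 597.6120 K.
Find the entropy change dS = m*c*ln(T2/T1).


T2/T1 = 1.5134
ln(T2/T1) = 0.4143
dS = 15.3530 * 0.7090 * 0.4143 = 4.5102 kJ/K

4.5102 kJ/K


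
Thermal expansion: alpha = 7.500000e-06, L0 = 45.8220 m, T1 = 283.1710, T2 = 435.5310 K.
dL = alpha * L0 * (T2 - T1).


dT = 152.3600 K
dL = 7.500000e-06 * 45.8220 * 152.3600 = 0.052361 m
L_final = 45.874361 m

dL = 0.052361 m


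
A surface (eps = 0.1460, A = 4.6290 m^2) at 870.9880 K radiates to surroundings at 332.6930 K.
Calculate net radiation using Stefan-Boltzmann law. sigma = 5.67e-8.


T^4 = 5.7550e+11
Tsurr^4 = 1.2251e+10
Q = 0.1460 * 5.67e-8 * 4.6290 * 5.6325e+11 = 21583.7493 W

21583.7493 W


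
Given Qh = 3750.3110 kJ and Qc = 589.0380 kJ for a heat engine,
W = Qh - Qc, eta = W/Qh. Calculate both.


W = 3750.3110 - 589.0380 = 3161.2730 kJ
eta = 3161.2730 / 3750.3110 = 0.8429 = 84.2936%

W = 3161.2730 kJ, eta = 84.2936%


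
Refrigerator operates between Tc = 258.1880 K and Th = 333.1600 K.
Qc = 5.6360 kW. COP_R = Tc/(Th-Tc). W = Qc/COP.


COP = 258.1880 / 74.9720 = 3.4438
W = 5.6360 / 3.4438 = 1.6366 kW

COP = 3.4438, W = 1.6366 kW


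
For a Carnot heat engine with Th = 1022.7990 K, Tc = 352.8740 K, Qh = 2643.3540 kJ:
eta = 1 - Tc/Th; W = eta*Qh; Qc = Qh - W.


eta = 1 - 352.8740/1022.7990 = 0.6550
W = 0.6550 * 2643.3540 = 1731.3753 kJ
Qc = 2643.3540 - 1731.3753 = 911.9787 kJ

eta = 65.4992%, W = 1731.3753 kJ, Qc = 911.9787 kJ


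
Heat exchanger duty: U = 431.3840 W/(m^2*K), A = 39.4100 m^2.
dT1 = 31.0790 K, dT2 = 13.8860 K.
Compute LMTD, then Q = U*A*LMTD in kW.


LMTD = 21.3405 K
Q = 431.3840 * 39.4100 * 21.3405 = 362806.5062 W = 362.8065 kW

362.8065 kW


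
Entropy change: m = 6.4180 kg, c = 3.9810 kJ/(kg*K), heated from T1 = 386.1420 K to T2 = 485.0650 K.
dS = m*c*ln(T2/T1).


T2/T1 = 1.2562
ln(T2/T1) = 0.2281
dS = 6.4180 * 3.9810 * 0.2281 = 5.8274 kJ/K

5.8274 kJ/K


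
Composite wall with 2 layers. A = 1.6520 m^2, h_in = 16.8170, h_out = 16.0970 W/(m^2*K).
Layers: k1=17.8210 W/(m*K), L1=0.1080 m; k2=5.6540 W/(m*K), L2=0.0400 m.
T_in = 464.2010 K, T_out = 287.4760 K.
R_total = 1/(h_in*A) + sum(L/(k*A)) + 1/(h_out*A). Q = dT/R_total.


R_conv_in = 1/(16.8170*1.6520) = 0.0360
R_1 = 0.1080/(17.8210*1.6520) = 0.0037
R_2 = 0.0400/(5.6540*1.6520) = 0.0043
R_conv_out = 1/(16.0970*1.6520) = 0.0376
R_total = 0.0816 K/W
Q = 176.7250 / 0.0816 = 2167.0542 W

R_total = 0.0816 K/W, Q = 2167.0542 W


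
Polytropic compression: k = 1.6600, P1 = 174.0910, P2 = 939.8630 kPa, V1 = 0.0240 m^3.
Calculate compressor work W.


(k-1)/k = 0.3976
(P2/P1)^exp = 1.9550
W = 2.5152 * 174.0910 * 0.0240 * (1.9550 - 1) = 10.0361 kJ

10.0361 kJ


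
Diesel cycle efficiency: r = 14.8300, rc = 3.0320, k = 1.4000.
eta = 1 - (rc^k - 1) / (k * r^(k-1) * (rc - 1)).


r^(k-1) = 2.9407
rc^k = 4.7252
eta = 0.5547 = 55.4711%

55.4711%


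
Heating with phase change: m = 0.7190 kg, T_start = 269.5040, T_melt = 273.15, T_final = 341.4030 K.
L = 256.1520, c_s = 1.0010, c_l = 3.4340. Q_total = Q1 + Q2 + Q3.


Q1 (sensible, solid) = 0.7190 * 1.0010 * 3.6460 = 2.6241 kJ
Q2 (latent) = 0.7190 * 256.1520 = 184.1733 kJ
Q3 (sensible, liquid) = 0.7190 * 3.4340 * 68.2530 = 168.5198 kJ
Q_total = 355.3172 kJ

355.3172 kJ


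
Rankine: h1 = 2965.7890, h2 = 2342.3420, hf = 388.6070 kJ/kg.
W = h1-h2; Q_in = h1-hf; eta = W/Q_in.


W = 623.4470 kJ/kg
Q_in = 2577.1820 kJ/kg
eta = 0.2419 = 24.1910%

eta = 24.1910%


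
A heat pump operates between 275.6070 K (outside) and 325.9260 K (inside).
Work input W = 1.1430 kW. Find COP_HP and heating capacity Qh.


COP = 325.9260 / 50.3190 = 6.4772
Qh = 6.4772 * 1.1430 = 7.4034 kW

COP = 6.4772, Qh = 7.4034 kW


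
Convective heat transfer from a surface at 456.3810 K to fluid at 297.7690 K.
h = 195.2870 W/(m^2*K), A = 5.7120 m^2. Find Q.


dT = 158.6120 K
Q = 195.2870 * 5.7120 * 158.6120 = 176928.4097 W

176928.4097 W


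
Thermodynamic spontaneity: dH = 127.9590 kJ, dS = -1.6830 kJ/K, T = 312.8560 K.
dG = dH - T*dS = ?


T*dS = 312.8560 * -1.6830 = -526.5366 kJ
dG = 127.9590 + 526.5366 = 654.4956 kJ (non-spontaneous)

dG = 654.4956 kJ, non-spontaneous


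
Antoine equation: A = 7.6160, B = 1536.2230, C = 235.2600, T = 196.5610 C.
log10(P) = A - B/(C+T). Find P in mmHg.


C+T = 431.8210
B/(C+T) = 3.5575
log10(P) = 7.6160 - 3.5575 = 4.0585
P = 10^4.0585 = 11440.7413 mmHg

11440.7413 mmHg


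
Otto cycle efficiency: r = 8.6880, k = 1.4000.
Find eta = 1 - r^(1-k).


r^(k-1) = 2.3745
eta = 1 - 1/2.3745 = 0.5789 = 57.8855%

57.8855%


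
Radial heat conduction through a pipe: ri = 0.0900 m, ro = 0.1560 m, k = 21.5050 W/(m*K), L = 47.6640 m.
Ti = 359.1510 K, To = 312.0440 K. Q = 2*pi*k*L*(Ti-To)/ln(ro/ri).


dT = 47.1070 K
ln(ro/ri) = 0.5500
Q = 2*pi*21.5050*47.6640*47.1070 / 0.5500 = 551564.0749 W

551564.0749 W


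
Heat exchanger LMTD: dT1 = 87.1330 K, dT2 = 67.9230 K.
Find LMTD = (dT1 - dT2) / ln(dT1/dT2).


dT1/dT2 = 1.2828
ln(dT1/dT2) = 0.2491
LMTD = 19.2100 / 0.2491 = 77.1297 K

77.1297 K


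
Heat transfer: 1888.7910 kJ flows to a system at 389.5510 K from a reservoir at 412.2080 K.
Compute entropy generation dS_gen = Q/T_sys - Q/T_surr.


dS_sys = 1888.7910/389.5510 = 4.8486 kJ/K
dS_surr = -1888.7910/412.2080 = -4.5821 kJ/K
dS_gen = 4.8486 - 4.5821 = 0.2665 kJ/K (irreversible)

dS_gen = 0.2665 kJ/K, irreversible


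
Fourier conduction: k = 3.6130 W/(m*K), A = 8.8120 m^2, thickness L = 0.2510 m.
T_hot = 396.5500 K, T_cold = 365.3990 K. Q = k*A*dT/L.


dT = 31.1510 K
Q = 3.6130 * 8.8120 * 31.1510 / 0.2510 = 3951.3065 W

3951.3065 W


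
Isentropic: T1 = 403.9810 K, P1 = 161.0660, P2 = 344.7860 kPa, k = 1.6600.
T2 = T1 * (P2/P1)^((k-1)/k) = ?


(k-1)/k = 0.3976
(P2/P1)^exp = 1.3534
T2 = 403.9810 * 1.3534 = 546.7424 K

546.7424 K


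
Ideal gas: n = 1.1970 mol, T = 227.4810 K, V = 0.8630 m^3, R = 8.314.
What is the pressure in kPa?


P = nRT/V = 1.1970 * 8.314 * 227.4810 / 0.8630
= 2263.8586 / 0.8630 = 2623.2429 Pa = 2.6232 kPa

2.6232 kPa


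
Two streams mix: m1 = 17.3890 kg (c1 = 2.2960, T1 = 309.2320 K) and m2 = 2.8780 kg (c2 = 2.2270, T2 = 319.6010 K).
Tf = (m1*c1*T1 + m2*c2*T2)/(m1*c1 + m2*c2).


num = 14394.5527
den = 46.3344
Tf = 310.6663 K

310.6663 K


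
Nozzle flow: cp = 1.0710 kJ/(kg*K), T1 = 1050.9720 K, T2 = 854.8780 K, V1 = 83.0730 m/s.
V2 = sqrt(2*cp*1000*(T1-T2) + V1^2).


dT = 196.0940 K
2*cp*1000*dT = 420033.3480
V1^2 = 6901.1233
V2 = sqrt(426934.4713) = 653.4022 m/s

653.4022 m/s


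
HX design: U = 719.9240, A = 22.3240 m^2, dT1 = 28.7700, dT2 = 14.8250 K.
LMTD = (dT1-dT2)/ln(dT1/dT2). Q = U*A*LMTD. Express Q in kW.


LMTD = 21.0326 K
Q = 719.9240 * 22.3240 * 21.0326 = 338027.2504 W = 338.0273 kW

338.0273 kW


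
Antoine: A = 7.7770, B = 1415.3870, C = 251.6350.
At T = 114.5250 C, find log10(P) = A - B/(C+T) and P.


C+T = 366.1600
B/(C+T) = 3.8655
log10(P) = 7.7770 - 3.8655 = 3.9115
P = 10^3.9115 = 8156.6577 mmHg

8156.6577 mmHg


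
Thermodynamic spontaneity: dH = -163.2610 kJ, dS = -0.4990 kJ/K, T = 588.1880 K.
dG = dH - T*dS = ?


T*dS = 588.1880 * -0.4990 = -293.5058 kJ
dG = -163.2610 + 293.5058 = 130.2448 kJ (non-spontaneous)

dG = 130.2448 kJ, non-spontaneous


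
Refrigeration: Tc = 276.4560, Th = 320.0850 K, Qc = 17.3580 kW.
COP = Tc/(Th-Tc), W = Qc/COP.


COP = 276.4560 / 43.6290 = 6.3365
W = 17.3580 / 6.3365 = 2.7394 kW

COP = 6.3365, W = 2.7394 kW


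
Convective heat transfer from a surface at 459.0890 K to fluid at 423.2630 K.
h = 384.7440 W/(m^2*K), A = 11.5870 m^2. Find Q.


dT = 35.8260 K
Q = 384.7440 * 11.5870 * 35.8260 = 159713.3372 W

159713.3372 W


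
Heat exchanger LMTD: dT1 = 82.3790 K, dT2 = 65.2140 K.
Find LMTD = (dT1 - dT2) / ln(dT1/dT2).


dT1/dT2 = 1.2632
ln(dT1/dT2) = 0.2337
LMTD = 17.1650 / 0.2337 = 73.4626 K

73.4626 K


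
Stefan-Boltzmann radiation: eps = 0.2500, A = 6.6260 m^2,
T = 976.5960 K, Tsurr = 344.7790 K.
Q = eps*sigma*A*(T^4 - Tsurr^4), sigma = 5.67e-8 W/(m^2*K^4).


T^4 = 9.0962e+11
Tsurr^4 = 1.4131e+10
Q = 0.2500 * 5.67e-8 * 6.6260 * 8.9549e+11 = 84107.4890 W

84107.4890 W


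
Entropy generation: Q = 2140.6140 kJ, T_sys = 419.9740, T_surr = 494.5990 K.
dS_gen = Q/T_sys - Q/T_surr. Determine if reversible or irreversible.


dS_sys = 2140.6140/419.9740 = 5.0970 kJ/K
dS_surr = -2140.6140/494.5990 = -4.3280 kJ/K
dS_gen = 5.0970 - 4.3280 = 0.7690 kJ/K (irreversible)

dS_gen = 0.7690 kJ/K, irreversible


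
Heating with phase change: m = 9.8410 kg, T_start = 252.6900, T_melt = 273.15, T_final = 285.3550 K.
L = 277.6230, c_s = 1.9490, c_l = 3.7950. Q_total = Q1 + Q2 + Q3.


Q1 (sensible, solid) = 9.8410 * 1.9490 * 20.4600 = 392.4250 kJ
Q2 (latent) = 9.8410 * 277.6230 = 2732.0879 kJ
Q3 (sensible, liquid) = 9.8410 * 3.7950 * 12.2050 = 455.8152 kJ
Q_total = 3580.3282 kJ

3580.3282 kJ


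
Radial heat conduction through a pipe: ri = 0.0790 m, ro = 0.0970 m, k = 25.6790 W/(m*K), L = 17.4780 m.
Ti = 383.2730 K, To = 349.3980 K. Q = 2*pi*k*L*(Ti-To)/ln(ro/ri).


dT = 33.8750 K
ln(ro/ri) = 0.2053
Q = 2*pi*25.6790*17.4780*33.8750 / 0.2053 = 465391.1023 W

465391.1023 W


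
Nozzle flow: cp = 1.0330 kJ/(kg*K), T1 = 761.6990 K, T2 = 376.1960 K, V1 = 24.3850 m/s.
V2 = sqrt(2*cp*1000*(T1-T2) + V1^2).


dT = 385.5030 K
2*cp*1000*dT = 796449.1980
V1^2 = 594.6282
V2 = sqrt(797043.8262) = 892.7731 m/s

892.7731 m/s


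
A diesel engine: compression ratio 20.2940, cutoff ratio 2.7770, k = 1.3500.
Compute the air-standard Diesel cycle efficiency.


r^(k-1) = 2.8680
rc^k = 3.9703
eta = 0.5683 = 56.8276%

56.8276%


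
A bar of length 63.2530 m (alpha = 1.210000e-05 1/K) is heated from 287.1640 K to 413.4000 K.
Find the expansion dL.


dT = 126.2360 K
dL = 1.210000e-05 * 63.2530 * 126.2360 = 0.096616 m
L_final = 63.349616 m

dL = 0.096616 m


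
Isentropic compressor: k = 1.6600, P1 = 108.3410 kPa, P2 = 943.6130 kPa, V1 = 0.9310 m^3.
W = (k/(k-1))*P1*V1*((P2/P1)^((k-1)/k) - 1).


(k-1)/k = 0.3976
(P2/P1)^exp = 2.3645
W = 2.5152 * 108.3410 * 0.9310 * (2.3645 - 1) = 346.1572 kJ

346.1572 kJ


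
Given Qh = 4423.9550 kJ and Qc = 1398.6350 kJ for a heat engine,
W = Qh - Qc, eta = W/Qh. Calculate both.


W = 4423.9550 - 1398.6350 = 3025.3200 kJ
eta = 3025.3200 / 4423.9550 = 0.6838 = 68.3850%

W = 3025.3200 kJ, eta = 68.3850%


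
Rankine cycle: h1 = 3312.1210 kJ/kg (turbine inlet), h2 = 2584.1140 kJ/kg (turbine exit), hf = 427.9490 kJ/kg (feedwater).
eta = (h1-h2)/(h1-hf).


W = 728.0070 kJ/kg
Q_in = 2884.1720 kJ/kg
eta = 0.2524 = 25.2415%

eta = 25.2415%


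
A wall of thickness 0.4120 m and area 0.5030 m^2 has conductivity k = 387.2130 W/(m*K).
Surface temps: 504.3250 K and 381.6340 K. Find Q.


dT = 122.6910 K
Q = 387.2130 * 0.5030 * 122.6910 / 0.4120 = 58000.7227 W

58000.7227 W


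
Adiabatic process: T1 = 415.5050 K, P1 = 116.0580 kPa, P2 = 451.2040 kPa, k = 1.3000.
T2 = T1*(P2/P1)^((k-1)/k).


(k-1)/k = 0.2308
(P2/P1)^exp = 1.3680
T2 = 415.5050 * 1.3680 = 568.4083 K

568.4083 K


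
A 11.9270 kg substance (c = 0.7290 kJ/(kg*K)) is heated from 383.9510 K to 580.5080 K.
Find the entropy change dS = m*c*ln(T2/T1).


T2/T1 = 1.5119
ln(T2/T1) = 0.4134
dS = 11.9270 * 0.7290 * 0.4134 = 3.5943 kJ/K

3.5943 kJ/K


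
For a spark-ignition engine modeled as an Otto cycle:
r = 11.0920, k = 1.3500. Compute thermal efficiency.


r^(k-1) = 2.3214
eta = 1 - 1/2.3214 = 0.5692 = 56.9229%

56.9229%


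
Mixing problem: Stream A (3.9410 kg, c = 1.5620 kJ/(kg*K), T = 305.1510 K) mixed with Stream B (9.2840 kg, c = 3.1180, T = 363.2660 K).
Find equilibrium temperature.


num = 12394.1082
den = 35.1034
Tf = 353.0748 K

353.0748 K


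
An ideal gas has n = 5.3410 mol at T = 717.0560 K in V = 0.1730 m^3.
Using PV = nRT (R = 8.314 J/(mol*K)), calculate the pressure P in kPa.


P = nRT/V = 5.3410 * 8.314 * 717.0560 / 0.1730
= 31840.9247 / 0.1730 = 184051.5881 Pa = 184.0516 kPa

184.0516 kPa


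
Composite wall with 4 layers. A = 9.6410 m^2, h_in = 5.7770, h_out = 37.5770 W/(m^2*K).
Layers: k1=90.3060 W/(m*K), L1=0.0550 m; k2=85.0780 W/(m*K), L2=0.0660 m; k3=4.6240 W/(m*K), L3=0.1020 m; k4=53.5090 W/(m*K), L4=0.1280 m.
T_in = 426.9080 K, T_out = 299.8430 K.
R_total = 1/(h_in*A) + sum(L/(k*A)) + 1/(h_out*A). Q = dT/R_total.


R_conv_in = 1/(5.7770*9.6410) = 0.0180
R_1 = 0.0550/(90.3060*9.6410) = 6.3172e-05
R_2 = 0.0660/(85.0780*9.6410) = 8.0465e-05
R_3 = 0.1020/(4.6240*9.6410) = 0.0023
R_4 = 0.1280/(53.5090*9.6410) = 0.0002
R_conv_out = 1/(37.5770*9.6410) = 0.0028
R_total = 0.0234 K/W
Q = 127.0650 / 0.0234 = 5431.3659 W

R_total = 0.0234 K/W, Q = 5431.3659 W


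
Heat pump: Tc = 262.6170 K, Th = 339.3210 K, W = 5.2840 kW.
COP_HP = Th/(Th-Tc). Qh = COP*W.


COP = 339.3210 / 76.7040 = 4.4238
Qh = 4.4238 * 5.2840 = 23.3752 kW

COP = 4.4238, Qh = 23.3752 kW


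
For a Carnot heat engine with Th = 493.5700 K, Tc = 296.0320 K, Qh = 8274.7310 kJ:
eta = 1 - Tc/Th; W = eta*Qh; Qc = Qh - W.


eta = 1 - 296.0320/493.5700 = 0.4002
W = 0.4002 * 8274.7310 = 3311.7366 kJ
Qc = 8274.7310 - 3311.7366 = 4962.9944 kJ

eta = 40.0223%, W = 3311.7366 kJ, Qc = 4962.9944 kJ


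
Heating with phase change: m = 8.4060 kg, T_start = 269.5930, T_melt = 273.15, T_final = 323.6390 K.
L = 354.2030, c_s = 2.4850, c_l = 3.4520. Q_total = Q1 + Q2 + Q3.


Q1 (sensible, solid) = 8.4060 * 2.4850 * 3.5570 = 74.3019 kJ
Q2 (latent) = 8.4060 * 354.2030 = 2977.4304 kJ
Q3 (sensible, liquid) = 8.4060 * 3.4520 * 50.4890 = 1465.0652 kJ
Q_total = 4516.7974 kJ

4516.7974 kJ


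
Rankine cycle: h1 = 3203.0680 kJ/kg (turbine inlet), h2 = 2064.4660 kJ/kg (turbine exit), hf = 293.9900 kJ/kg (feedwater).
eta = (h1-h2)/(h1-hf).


W = 1138.6020 kJ/kg
Q_in = 2909.0780 kJ/kg
eta = 0.3914 = 39.1396%

eta = 39.1396%


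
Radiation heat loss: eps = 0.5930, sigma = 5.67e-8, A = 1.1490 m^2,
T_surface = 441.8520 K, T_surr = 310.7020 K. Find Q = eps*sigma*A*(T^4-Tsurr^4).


T^4 = 3.8116e+10
Tsurr^4 = 9.3191e+09
Q = 0.5930 * 5.67e-8 * 1.1490 * 2.8797e+10 = 1112.5071 W

1112.5071 W


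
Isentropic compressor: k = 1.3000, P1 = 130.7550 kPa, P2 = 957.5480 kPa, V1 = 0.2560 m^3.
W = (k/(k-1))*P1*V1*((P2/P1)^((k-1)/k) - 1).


(k-1)/k = 0.2308
(P2/P1)^exp = 1.5832
W = 4.3333 * 130.7550 * 0.2560 * (1.5832 - 1) = 84.5994 kJ

84.5994 kJ


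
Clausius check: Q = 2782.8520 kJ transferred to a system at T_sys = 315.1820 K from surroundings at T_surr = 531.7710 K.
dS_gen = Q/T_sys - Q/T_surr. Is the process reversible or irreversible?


dS_sys = 2782.8520/315.1820 = 8.8293 kJ/K
dS_surr = -2782.8520/531.7710 = -5.2332 kJ/K
dS_gen = 8.8293 - 5.2332 = 3.5962 kJ/K (irreversible)

dS_gen = 3.5962 kJ/K, irreversible
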